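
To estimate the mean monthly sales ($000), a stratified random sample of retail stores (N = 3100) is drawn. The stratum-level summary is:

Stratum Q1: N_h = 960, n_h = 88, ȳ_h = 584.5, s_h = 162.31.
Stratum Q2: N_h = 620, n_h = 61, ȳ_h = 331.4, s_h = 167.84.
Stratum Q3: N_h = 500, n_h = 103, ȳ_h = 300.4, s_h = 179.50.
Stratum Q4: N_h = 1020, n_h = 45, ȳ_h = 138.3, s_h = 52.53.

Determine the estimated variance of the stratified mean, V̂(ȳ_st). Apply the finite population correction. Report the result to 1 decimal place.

V̂(ȳ_st) = Σ W_h² (1 − n_h/N_h) s_h²/n_h, with W_h = N_h/N and N = 3100:
  stratum Q1: (960/3100)²·(1 − 88/960)·162.31²/88 = 26.0779
  stratum Q2: (620/3100)²·(1 − 61/620)·167.84²/61 = 16.6549
  stratum Q3: (500/3100)²·(1 − 103/500)·179.50²/103 = 6.46143
  stratum Q4: (1020/3100)²·(1 − 45/1020)·52.53²/45 = 6.34576
V̂(ȳ_st) = 55.5399

V̂(ȳ_st) ≈ 55.5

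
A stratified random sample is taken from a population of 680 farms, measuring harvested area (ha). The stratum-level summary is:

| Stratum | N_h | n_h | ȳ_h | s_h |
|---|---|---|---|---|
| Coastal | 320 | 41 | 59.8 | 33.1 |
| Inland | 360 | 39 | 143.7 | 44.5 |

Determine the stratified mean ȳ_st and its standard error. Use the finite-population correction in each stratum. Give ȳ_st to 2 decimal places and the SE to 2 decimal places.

ȳ_st ≈ 104.22, SE ≈ 4.22

ȳ_st = Σ W_h ȳ_h = (320·59.8 + 360·143.7)/680 = 104.21765
V̂(ȳ_st) = Σ W_h² (1 − n_h/N_h) s_h²/n_h, with W_h = N_h/N and N = 680:
  stratum Coastal: (320/680)²·(1 − 41/320)·33.1²/41 = 5.15951
  stratum Inland: (360/680)²·(1 − 39/360)·44.5²/39 = 12.6895
V̂(ȳ_st) = 17.849
SE(ȳ_st) = √17.849 = 4.22481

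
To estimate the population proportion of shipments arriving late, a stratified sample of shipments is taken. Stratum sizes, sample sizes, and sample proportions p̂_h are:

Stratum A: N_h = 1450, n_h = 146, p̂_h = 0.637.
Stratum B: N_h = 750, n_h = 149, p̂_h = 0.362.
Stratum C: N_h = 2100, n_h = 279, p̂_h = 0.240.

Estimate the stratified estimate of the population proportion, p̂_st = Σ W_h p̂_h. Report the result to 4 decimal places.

N = 4300; stratum weights W_h = N_h/N.
p̂_st = Σ W_h p̂_h = (1450·0.637 + 750·0.362 + 2100·0.240)/4300 = 0.39515

p̂_st ≈ 0.3952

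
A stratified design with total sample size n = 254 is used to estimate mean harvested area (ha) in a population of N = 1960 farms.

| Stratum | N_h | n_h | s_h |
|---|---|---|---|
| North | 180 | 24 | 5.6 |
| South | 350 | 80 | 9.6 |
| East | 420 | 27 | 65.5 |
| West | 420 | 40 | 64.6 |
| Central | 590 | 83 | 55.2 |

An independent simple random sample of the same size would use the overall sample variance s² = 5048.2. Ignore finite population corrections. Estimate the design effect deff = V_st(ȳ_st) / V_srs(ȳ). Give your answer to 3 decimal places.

V̂(ȳ_st) = Σ W_h² s_h²/n_h, with W_h = N_h/N and N = 1960:
  stratum North: (180/1960)²·5.6²/24 = 0.0110204
  stratum South: (350/1960)²·9.6²/80 = 0.0367347
  stratum East: (420/1960)²·65.5²/27 = 7.29634
  stratum West: (420/1960)²·64.6²/40 = 4.79062
  stratum Central: (590/1960)²·55.2²/83 = 3.32653
V_st = 15.4612
V_srs = s²/n = 5048.2/254 = 19.8748
deff = V_st / V_srs = 15.4612/19.8748 = 0.7779

deff ≈ 0.778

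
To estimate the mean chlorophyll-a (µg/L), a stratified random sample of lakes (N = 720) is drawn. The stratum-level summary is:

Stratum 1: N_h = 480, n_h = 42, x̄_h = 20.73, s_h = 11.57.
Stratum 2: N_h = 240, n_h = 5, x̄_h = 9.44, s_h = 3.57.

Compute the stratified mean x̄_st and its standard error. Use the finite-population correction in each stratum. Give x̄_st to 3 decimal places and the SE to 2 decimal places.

x̄_st = Σ W_h x̄_h = (480·20.73 + 240·9.44)/720 = 16.96667
V̂(x̄_st) = Σ W_h² (1 − n_h/N_h) s_h²/n_h, with W_h = N_h/N and N = 720:
  stratum 1: (480/720)²·(1 − 42/480)·11.57²/42 = 1.29261
  stratum 2: (240/720)²·(1 − 5/240)·3.57²/5 = 0.27732
V̂(x̄_st) = 1.56993
SE(x̄_st) = √1.56993 = 1.25297

x̄_st ≈ 16.967, SE ≈ 1.25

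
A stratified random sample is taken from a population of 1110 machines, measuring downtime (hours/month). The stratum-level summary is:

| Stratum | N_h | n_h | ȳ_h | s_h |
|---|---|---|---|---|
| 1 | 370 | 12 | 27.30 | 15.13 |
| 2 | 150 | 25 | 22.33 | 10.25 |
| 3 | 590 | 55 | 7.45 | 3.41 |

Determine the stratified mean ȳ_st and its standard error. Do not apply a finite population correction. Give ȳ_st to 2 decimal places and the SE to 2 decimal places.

ȳ_st = Σ W_h ȳ_h = (370·27.30 + 150·22.33 + 590·7.45)/1110 = 16.07748
V̂(ȳ_st) = Σ W_h² s_h²/n_h, with W_h = N_h/N and N = 1110:
  stratum 1: (370/1110)²·15.13²/12 = 2.1196
  stratum 2: (150/1110)²·10.25²/25 = 0.076744
  stratum 3: (590/1110)²·3.41²/55 = 0.0597316
V̂(ȳ_st) = 2.25608
SE(ȳ_st) = √2.25608 = 1.50202

ȳ_st ≈ 16.08, SE ≈ 1.50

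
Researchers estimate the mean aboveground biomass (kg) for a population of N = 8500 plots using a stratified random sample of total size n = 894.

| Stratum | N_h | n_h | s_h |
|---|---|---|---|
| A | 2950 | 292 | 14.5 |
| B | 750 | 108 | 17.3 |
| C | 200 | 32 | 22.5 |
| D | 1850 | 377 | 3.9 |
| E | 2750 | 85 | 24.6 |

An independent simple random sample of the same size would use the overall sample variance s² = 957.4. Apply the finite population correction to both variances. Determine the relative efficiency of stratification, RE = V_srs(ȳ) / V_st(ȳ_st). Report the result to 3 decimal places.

RE ≈ 1.158

V̂(ȳ_st) = Σ W_h² (1 − n_h/N_h) s_h²/n_h, with W_h = N_h/N and N = 8500:
  stratum A: (2950/8500)²·(1 − 292/2950)·14.5²/292 = 0.0781434
  stratum B: (750/8500)²·(1 − 108/750)·17.3²/108 = 0.0184683
  stratum C: (200/8500)²·(1 − 32/200)·22.5²/32 = 0.00735727
  stratum D: (1850/8500)²·(1 − 377/1850)·3.9²/377 = 0.00152168
  stratum E: (2750/8500)²·(1 − 85/2750)·24.6²/85 = 0.722176
V_st = 0.827667
V_srs = (1 − 894/8500)·957.4/894 = 0.958282
Relative efficiency = V_srs / V_st = 0.958282/0.827667 = 1.1578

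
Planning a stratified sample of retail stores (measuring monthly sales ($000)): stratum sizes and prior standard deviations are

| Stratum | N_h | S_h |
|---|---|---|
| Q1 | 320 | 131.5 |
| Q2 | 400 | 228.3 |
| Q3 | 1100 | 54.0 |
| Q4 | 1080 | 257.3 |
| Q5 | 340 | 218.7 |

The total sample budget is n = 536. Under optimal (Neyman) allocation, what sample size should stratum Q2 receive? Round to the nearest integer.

90

Neyman allocation: n_h = n · N_h S_h / Σ N_i S_i, with n = 536.
  stratum Q1: N_h·S_h = 320·131.5 = 42080.00
  stratum Q2: N_h·S_h = 400·228.3 = 91320.00
  stratum Q3: N_h·S_h = 1100·54.0 = 59400.00
  stratum Q4: N_h·S_h = 1080·257.3 = 277884.00
  stratum Q5: N_h·S_h = 340·218.7 = 74358.00
Σ N_h S_h = 545042.00
n for stratum Q2 = 536·91320.00/545042.00 = 89.805 → 90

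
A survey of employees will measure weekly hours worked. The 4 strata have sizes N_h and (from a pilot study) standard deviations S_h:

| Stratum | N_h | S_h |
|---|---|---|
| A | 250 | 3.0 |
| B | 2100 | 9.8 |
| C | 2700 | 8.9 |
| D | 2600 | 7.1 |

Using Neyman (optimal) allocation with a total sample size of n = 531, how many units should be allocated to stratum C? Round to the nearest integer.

200

Neyman allocation: n_h = n · N_h S_h / Σ N_i S_i, with n = 531.
  stratum A: N_h·S_h = 250·3.0 = 750.00
  stratum B: N_h·S_h = 2100·9.8 = 20580.00
  stratum C: N_h·S_h = 2700·8.9 = 24030.00
  stratum D: N_h·S_h = 2600·7.1 = 18460.00
Σ N_h S_h = 63820.00
n for stratum C = 531·24030.00/63820.00 = 199.936 → 200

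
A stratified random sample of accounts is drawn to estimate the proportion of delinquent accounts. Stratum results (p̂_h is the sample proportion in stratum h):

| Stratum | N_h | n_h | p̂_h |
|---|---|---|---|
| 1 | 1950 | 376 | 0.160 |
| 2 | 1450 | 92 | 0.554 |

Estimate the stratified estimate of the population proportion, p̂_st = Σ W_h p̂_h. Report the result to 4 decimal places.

p̂_st ≈ 0.3280

N = 3400; stratum weights W_h = N_h/N.
p̂_st = Σ W_h p̂_h = (1950·0.160 + 1450·0.554)/3400 = 0.32803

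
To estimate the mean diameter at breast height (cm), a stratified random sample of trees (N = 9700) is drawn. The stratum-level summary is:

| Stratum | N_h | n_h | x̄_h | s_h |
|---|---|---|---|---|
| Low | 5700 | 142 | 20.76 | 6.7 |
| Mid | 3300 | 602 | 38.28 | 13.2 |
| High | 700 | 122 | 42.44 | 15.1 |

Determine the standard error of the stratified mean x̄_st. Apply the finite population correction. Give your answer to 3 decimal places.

SE(x̄_st) ≈ 0.377

V̂(x̄_st) = Σ W_h² (1 − n_h/N_h) s_h²/n_h, with W_h = N_h/N and N = 9700:
  stratum Low: (5700/9700)²·(1 − 142/5700)·6.7²/142 = 0.106442
  stratum Mid: (3300/9700)²·(1 − 602/3300)·13.2²/602 = 0.0273882
  stratum High: (700/9700)²·(1 − 122/700)·15.1²/122 = 0.00803668
V̂(x̄_st) = 0.141866
SE(x̄_st) = √0.141866 = 0.376652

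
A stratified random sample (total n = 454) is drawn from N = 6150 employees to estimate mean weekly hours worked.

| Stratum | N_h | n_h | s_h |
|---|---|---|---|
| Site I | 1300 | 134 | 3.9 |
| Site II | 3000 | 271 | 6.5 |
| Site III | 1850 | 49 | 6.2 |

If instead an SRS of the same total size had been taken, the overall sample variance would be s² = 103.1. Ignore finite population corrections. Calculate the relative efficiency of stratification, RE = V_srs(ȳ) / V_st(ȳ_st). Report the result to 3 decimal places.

V̂(ȳ_st) = Σ W_h² s_h²/n_h, with W_h = N_h/N and N = 6150:
  stratum Site I: (1300/6150)²·3.9²/134 = 0.00507179
  stratum Site II: (3000/6150)²·6.5²/271 = 0.0370979
  stratum Site III: (1850/6150)²·6.2²/49 = 0.0709873
V_st = 0.113157
V_srs = s²/n = 103.1/454 = 0.227093
Relative efficiency = V_srs / V_st = 0.227093/0.113157 = 2.0069

RE ≈ 2.007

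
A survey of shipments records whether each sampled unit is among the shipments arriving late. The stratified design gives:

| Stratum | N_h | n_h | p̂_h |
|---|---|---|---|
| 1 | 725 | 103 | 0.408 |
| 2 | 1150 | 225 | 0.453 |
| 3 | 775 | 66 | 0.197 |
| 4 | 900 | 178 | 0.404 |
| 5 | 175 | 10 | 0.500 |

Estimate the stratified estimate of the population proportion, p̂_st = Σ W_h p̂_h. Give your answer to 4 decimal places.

p̂_st ≈ 0.3813

N = 3725; stratum weights W_h = N_h/N.
p̂_st = Σ W_h p̂_h = (725·0.408 + 1150·0.453 + 775·0.197 + 900·0.404 + 175·0.500)/3725 = 0.38135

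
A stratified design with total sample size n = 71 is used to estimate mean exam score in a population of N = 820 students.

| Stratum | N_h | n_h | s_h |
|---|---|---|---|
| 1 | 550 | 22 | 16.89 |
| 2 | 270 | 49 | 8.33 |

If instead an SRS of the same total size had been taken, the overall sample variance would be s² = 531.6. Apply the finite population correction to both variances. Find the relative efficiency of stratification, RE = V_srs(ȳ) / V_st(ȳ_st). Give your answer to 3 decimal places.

RE ≈ 1.194

V̂(ȳ_st) = Σ W_h² (1 − n_h/N_h) s_h²/n_h, with W_h = N_h/N and N = 820:
  stratum 1: (550/820)²·(1 − 22/550)·16.89²/22 = 5.60023
  stratum 2: (270/820)²·(1 − 49/270)·8.33²/49 = 0.125667
V_st = 5.72589
V_srs = (1 − 71/820)·531.6/71 = 6.83903
Relative efficiency = V_srs / V_st = 6.83903/5.72589 = 1.1944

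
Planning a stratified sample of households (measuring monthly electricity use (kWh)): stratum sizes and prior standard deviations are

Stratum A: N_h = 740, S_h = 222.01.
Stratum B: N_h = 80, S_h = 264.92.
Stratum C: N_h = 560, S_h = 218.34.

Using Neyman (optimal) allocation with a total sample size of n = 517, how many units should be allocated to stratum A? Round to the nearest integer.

Neyman allocation: n_h = n · N_h S_h / Σ N_i S_i, with n = 517.
  stratum A: N_h·S_h = 740·222.01 = 164287.40
  stratum B: N_h·S_h = 80·264.92 = 21193.60
  stratum C: N_h·S_h = 560·218.34 = 122270.40
Σ N_h S_h = 307751.40
n for stratum A = 517·164287.40/307751.40 = 275.991 → 276

276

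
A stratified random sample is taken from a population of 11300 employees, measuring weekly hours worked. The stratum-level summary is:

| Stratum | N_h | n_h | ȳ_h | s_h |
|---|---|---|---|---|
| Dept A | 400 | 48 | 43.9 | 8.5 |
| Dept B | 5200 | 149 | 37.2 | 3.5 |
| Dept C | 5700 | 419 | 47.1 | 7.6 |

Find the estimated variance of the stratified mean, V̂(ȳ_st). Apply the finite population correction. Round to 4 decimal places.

V̂(ȳ_st) = Σ W_h² (1 − n_h/N_h) s_h²/n_h, with W_h = N_h/N and N = 11300:
  stratum Dept A: (400/11300)²·(1 − 48/400)·8.5²/48 = 0.00165975
  stratum Dept B: (5200/11300)²·(1 − 149/5200)·3.5²/149 = 0.0169112
  stratum Dept C: (5700/11300)²·(1 − 419/5700)·7.6²/419 = 0.0324973
V̂(ȳ_st) = 0.0510682

V̂(ȳ_st) ≈ 0.0511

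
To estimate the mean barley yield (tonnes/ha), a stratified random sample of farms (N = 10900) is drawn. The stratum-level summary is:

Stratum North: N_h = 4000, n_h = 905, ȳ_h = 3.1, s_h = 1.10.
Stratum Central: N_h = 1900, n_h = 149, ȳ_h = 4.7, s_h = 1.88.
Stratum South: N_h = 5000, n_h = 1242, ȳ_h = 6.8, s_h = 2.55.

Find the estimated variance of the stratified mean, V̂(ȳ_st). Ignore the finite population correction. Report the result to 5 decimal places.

V̂(ȳ_st) = Σ W_h² s_h²/n_h, with W_h = N_h/N and N = 10900:
  stratum North: (4000/10900)²·1.10²/905 = 0.000180054
  stratum Central: (1900/10900)²·1.88²/149 = 0.000720748
  stratum South: (5000/10900)²·2.55²/1242 = 0.00110166
V̂(ȳ_st) = 0.00200246

V̂(ȳ_st) ≈ 0.00200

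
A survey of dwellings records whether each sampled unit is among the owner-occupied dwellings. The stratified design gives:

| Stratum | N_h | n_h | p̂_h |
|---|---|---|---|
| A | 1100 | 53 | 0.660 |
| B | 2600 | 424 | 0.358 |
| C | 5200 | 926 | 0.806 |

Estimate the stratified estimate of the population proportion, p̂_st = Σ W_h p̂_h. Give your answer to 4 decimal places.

N = 8900; stratum weights W_h = N_h/N.
p̂_st = Σ W_h p̂_h = (1100·0.660 + 2600·0.358 + 5200·0.806)/8900 = 0.65708

p̂_st ≈ 0.6571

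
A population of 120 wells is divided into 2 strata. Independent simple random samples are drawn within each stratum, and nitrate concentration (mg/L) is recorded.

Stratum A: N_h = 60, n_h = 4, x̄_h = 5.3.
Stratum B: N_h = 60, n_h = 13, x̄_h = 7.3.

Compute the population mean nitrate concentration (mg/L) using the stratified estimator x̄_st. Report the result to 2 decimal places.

N = Σ N_h = 120. Stratum weights W_h = N_h/N.
x̄_st = (60·5.3 + 60·7.3) / 120 = 6.3000

x̄_st ≈ 6.30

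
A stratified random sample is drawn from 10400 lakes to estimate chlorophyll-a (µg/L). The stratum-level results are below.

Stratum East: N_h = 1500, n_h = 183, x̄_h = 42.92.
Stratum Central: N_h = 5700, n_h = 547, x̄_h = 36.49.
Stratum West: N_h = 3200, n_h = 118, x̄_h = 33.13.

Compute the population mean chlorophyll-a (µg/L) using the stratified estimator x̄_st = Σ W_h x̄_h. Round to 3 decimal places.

x̄_st ≈ 36.384

N = Σ N_h = 10400. Stratum weights W_h = N_h/N.
x̄_st = (1500·42.92 + 5700·36.49 + 3200·33.13) / 10400 = 36.38356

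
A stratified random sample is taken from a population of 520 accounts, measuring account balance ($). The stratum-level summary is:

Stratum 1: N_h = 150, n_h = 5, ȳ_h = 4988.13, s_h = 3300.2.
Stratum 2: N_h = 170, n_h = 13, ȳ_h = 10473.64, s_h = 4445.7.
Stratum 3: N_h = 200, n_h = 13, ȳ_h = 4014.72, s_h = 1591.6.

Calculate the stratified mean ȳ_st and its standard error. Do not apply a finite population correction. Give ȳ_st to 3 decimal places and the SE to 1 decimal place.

ȳ_st ≈ 6407.081, SE ≈ 610.4

ȳ_st = Σ W_h ȳ_h = (150·4988.13 + 170·10473.64 + 200·4014.72)/520 = 6407.08135
V̂(ȳ_st) = Σ W_h² s_h²/n_h, with W_h = N_h/N and N = 520:
  stratum 1: (150/520)²·3300.2²/5 = 181253
  stratum 2: (170/520)²·4445.7²/13 = 162491
  stratum 3: (200/520)²·1591.6²/13 = 28825.6
V̂(ȳ_st) = 372570
SE(ȳ_st) = √372570 = 610.385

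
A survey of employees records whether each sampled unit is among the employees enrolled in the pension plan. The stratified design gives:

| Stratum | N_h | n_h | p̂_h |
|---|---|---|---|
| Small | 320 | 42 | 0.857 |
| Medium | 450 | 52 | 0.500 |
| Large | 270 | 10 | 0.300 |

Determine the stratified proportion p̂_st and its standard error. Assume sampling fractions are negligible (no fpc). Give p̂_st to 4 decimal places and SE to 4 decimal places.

p̂_st ≈ 0.5579, SE ≈ 0.0527

N = 1040; stratum weights W_h = N_h/N.
p̂_st = Σ W_h p̂_h = (320·0.857 + 450·0.500 + 270·0.300)/1040 = 0.55792
V̂(p̂_st) = Σ W_h² p̂_h(1−p̂_h)/(n_h−1):
  stratum Small: (320/1040)²·0.857·0.143/41 = 0.000282987
  stratum Medium: (450/1040)²·0.500·0.500/51 = 0.000917758
  stratum Large: (270/1040)²·0.300·0.700/9 = 0.00157267
V̂(p̂_st) = 0.00277341; SE = √V̂ = 0.0526632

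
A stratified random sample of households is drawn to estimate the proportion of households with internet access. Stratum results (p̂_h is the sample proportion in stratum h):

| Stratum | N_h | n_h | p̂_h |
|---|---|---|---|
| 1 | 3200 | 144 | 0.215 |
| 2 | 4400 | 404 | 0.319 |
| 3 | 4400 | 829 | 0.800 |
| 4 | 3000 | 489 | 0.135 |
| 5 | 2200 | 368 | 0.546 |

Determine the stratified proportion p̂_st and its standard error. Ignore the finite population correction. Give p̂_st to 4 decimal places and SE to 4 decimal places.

N = 17200; stratum weights W_h = N_h/N.
p̂_st = Σ W_h p̂_h = (3200·0.215 + 4400·0.319 + 4400·0.800 + 3000·0.135 + 2200·0.546)/17200 = 0.41964
V̂(p̂_st) = Σ W_h² p̂_h(1−p̂_h)/(n_h−1):
  stratum 1: (3200/17200)²·0.215·0.785/143 = 4.08522e-05
  stratum 2: (4400/17200)²·0.319·0.681/403 = 3.52762e-05
  stratum 3: (4400/17200)²·0.800·0.200/828 = 1.26456e-05
  stratum 4: (3000/17200)²·0.135·0.865/488 = 7.27974e-06
  stratum 5: (2200/17200)²·0.546·0.454/367 = 1.10502e-05
V̂(p̂_st) = 0.000107104; SE = √V̂ = 0.0103491

p̂_st ≈ 0.4196, SE ≈ 0.0103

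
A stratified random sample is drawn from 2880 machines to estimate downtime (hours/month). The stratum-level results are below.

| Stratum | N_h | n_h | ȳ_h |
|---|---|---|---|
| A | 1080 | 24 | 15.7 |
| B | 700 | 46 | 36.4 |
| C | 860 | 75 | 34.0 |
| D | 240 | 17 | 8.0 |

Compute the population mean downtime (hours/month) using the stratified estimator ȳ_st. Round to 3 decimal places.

N = Σ N_h = 2880. Stratum weights W_h = N_h/N.
ȳ_st = (1080·15.7 + 700·36.4 + 860·34.0 + 240·8.0) / 2880 = 25.55417

ȳ_st ≈ 25.554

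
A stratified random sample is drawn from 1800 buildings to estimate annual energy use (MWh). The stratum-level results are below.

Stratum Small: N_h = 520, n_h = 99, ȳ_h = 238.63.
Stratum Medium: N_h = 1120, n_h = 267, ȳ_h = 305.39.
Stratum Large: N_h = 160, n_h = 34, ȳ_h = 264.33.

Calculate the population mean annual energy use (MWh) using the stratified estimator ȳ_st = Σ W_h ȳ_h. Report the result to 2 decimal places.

N = Σ N_h = 1800. Stratum weights W_h = N_h/N.
ȳ_st = (520·238.63 + 1120·305.39 + 160·264.33) / 1800 = 282.4540

ȳ_st ≈ 282.45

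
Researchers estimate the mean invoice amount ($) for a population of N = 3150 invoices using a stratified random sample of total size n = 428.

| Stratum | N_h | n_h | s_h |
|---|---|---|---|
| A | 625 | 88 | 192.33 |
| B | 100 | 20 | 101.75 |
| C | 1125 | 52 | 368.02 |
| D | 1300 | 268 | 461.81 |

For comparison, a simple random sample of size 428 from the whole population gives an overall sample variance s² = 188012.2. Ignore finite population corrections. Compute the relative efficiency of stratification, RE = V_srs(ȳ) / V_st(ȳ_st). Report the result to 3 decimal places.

V̂(ȳ_st) = Σ W_h² s_h²/n_h, with W_h = N_h/N and N = 3150:
  stratum A: (625/3150)²·192.33²/88 = 16.5482
  stratum B: (100/3150)²·101.75²/20 = 0.521696
  stratum C: (1125/3150)²·368.02²/52 = 332.218
  stratum D: (1300/3150)²·461.81²/268 = 135.537
V_st = 484.825
V_srs = s²/n = 188012.2/428 = 439.281
Relative efficiency = V_srs / V_st = 439.281/484.825 = 0.9061

RE ≈ 0.906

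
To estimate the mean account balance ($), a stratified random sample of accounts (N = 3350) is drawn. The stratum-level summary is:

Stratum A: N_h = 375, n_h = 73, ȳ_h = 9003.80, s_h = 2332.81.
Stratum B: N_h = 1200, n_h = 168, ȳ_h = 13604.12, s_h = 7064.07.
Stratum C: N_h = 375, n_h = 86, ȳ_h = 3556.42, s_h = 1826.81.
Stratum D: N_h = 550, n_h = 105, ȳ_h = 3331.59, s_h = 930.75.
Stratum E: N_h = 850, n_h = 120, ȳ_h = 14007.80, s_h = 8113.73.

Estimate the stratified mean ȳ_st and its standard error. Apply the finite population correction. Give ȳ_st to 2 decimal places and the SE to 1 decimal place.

ȳ_st ≈ 10380.31, SE ≈ 253.8

ȳ_st = Σ W_h ȳ_h = (375·9003.80 + 1200·13604.12 + 375·3556.42 + 550·3331.59 + 850·14007.80)/3350 = 10380.30776
V̂(ȳ_st) = Σ W_h² (1 − n_h/N_h) s_h²/n_h, with W_h = N_h/N and N = 3350:
  stratum A: (375/3350)²·(1 − 73/375)·2332.81²/73 = 752.289
  stratum B: (1200/3350)²·(1 − 168/1200)·7064.07²/168 = 32777.2
  stratum C: (375/3350)²·(1 − 86/375)·1826.81²/86 = 374.738
  stratum D: (550/3350)²·(1 − 105/550)·930.75²/105 = 179.933
  stratum E: (850/3350)²·(1 − 120/850)·8113.73²/120 = 30332.8
V̂(ȳ_st) = 64416.9
SE(ȳ_st) = √64416.9 = 253.805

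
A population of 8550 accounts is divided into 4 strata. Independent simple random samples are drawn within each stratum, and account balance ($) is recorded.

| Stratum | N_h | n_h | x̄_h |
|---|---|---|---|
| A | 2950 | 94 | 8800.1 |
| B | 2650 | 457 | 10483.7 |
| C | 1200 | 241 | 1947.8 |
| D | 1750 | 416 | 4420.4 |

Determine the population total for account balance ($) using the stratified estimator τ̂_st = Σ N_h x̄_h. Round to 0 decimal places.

τ̂_st = Σ N_h x̄_h = 2950·8800.1 + 2650·10483.7 + 1200·1947.8 + 1750·4420.4 = 63815160

τ̂_st ≈ 63815160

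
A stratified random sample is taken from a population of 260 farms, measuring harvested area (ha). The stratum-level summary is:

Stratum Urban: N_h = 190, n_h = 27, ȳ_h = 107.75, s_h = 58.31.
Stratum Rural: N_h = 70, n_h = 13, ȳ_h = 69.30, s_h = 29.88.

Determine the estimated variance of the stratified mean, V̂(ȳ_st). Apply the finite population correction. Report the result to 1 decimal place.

V̂(ȳ_st) = Σ W_h² (1 − n_h/N_h) s_h²/n_h, with W_h = N_h/N and N = 260:
  stratum Urban: (190/260)²·(1 − 27/190)·58.31²/27 = 57.6922
  stratum Rural: (70/260)²·(1 − 13/70)·29.88²/13 = 4.05363
V̂(ȳ_st) = 61.7458

V̂(ȳ_st) ≈ 61.7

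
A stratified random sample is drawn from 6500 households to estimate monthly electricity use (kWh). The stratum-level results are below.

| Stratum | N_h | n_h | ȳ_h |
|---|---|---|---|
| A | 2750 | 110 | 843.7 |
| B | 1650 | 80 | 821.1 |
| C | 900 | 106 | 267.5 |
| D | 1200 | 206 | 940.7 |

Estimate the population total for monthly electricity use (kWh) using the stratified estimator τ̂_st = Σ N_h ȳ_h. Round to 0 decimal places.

τ̂_st ≈ 5044580

τ̂_st = Σ N_h ȳ_h = 2750·843.7 + 1650·821.1 + 900·267.5 + 1200·940.7 = 5044580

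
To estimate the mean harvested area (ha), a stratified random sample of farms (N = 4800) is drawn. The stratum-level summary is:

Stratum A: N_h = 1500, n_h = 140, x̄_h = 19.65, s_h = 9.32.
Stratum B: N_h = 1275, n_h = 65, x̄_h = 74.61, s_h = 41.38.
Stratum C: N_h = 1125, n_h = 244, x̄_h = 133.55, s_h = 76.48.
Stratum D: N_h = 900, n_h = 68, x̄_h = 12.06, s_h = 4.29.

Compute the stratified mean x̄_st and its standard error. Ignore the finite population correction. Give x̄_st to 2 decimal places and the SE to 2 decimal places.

x̄_st ≈ 59.52, SE ≈ 1.80

x̄_st = Σ W_h x̄_h = (1500·19.65 + 1275·74.61 + 1125·133.55 + 900·12.06)/4800 = 59.52094
V̂(x̄_st) = Σ W_h² s_h²/n_h, with W_h = N_h/N and N = 4800:
  stratum A: (1500/4800)²·9.32²/140 = 0.0605904
  stratum B: (1275/4800)²·41.38²/65 = 1.85868
  stratum C: (1125/4800)²·76.48²/244 = 1.31683
  stratum D: (900/4800)²·4.29²/68 = 0.00951499
V̂(x̄_st) = 3.24562
SE(x̄_st) = √3.24562 = 1.80156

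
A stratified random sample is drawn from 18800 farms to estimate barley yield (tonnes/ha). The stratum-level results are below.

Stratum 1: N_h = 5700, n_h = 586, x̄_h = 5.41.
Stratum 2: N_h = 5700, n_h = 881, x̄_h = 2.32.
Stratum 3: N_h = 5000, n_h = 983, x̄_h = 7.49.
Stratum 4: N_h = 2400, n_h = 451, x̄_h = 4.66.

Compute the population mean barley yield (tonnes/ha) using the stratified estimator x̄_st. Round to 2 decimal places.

x̄_st ≈ 4.93

N = Σ N_h = 18800. Stratum weights W_h = N_h/N.
x̄_st = (5700·5.41 + 5700·2.32 + 5000·7.49 + 2400·4.66) / 18800 = 4.9306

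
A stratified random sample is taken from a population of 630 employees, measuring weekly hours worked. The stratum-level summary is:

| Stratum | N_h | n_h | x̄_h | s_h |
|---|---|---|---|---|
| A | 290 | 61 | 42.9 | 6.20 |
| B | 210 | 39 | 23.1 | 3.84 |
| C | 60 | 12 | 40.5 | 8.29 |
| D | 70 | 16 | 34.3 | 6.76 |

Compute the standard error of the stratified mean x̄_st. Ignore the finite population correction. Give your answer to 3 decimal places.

V̂(x̄_st) = Σ W_h² s_h²/n_h, with W_h = N_h/N and N = 630:
  stratum A: (290/630)²·6.20²/61 = 0.133527
  stratum B: (210/630)²·3.84²/39 = 0.0420103
  stratum C: (60/630)²·8.29²/12 = 0.0519457
  stratum D: (70/630)²·6.76²/16 = 0.0352605
V̂(x̄_st) = 0.262743
SE(x̄_st) = √0.262743 = 0.512585

SE(x̄_st) ≈ 0.513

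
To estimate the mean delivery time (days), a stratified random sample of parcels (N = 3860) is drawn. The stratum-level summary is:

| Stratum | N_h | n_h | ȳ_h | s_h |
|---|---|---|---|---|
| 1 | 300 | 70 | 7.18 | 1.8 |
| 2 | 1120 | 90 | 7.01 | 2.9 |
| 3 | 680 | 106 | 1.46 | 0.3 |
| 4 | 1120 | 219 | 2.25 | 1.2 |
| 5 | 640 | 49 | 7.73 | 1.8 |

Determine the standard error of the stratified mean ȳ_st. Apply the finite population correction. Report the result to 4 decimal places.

V̂(ȳ_st) = Σ W_h² (1 − n_h/N_h) s_h²/n_h, with W_h = N_h/N and N = 3860:
  stratum 1: (300/3860)²·(1 − 70/300)·1.8²/70 = 0.000214349
  stratum 2: (1120/3860)²·(1 − 90/1120)·2.9²/90 = 0.00723493
  stratum 3: (680/3860)²·(1 − 106/680)·0.3²/106 = 2.22425e-05
  stratum 4: (1120/3860)²·(1 − 219/1120)·1.2²/219 = 0.000445335
  stratum 5: (640/3860)²·(1 − 49/640)·1.8²/49 = 0.00167858
V̂(ȳ_st) = 0.00959543
SE(ȳ_st) = √0.00959543 = 0.0979563

SE(ȳ_st) ≈ 0.0980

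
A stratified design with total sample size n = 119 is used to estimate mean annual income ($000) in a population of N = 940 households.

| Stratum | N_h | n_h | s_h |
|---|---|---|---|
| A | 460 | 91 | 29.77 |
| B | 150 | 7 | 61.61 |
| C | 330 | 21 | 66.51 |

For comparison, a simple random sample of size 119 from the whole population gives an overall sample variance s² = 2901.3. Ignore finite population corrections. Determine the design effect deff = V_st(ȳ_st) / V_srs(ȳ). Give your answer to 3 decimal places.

V̂(ȳ_st) = Σ W_h² s_h²/n_h, with W_h = N_h/N and N = 940:
  stratum A: (460/940)²·29.77²/91 = 2.33226
  stratum B: (150/940)²·61.61²/7 = 13.808
  stratum C: (330/940)²·66.51²/21 = 25.9613
V_st = 42.1016
V_srs = s²/n = 2901.3/119 = 24.3807
deff = V_st / V_srs = 42.1016/24.3807 = 1.7268

deff ≈ 1.727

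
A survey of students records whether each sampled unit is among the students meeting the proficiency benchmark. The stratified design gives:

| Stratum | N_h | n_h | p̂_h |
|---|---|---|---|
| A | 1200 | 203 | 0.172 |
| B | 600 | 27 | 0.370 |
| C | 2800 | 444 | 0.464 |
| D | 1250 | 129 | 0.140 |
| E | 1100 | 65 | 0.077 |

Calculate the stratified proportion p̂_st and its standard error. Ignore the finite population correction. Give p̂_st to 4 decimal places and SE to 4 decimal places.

N = 6950; stratum weights W_h = N_h/N.
p̂_st = Σ W_h p̂_h = (1200·0.172 + 600·0.370 + 2800·0.464 + 1250·0.140 + 1100·0.077)/6950 = 0.28594
V̂(p̂_st) = Σ W_h² p̂_h(1−p̂_h)/(n_h−1):
  stratum A: (1200/6950)²·0.172·0.828/202 = 2.10184e-05
  stratum B: (600/6950)²·0.370·0.630/26 = 6.68193e-05
  stratum C: (2800/6950)²·0.464·0.536/443 = 9.11225e-05
  stratum D: (1250/6950)²·0.140·0.860/128 = 3.04275e-05
  stratum E: (1100/6950)²·0.077·0.923/64 = 2.78181e-05
V̂(p̂_st) = 0.000237206; SE = √V̂ = 0.0154015

p̂_st ≈ 0.2859, SE ≈ 0.0154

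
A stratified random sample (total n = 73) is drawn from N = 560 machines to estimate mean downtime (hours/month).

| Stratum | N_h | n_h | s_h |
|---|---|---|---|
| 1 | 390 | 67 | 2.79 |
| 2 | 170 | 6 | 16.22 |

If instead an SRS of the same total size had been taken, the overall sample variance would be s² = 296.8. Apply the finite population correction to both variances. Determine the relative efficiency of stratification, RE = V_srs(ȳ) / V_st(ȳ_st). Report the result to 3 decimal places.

V̂(ȳ_st) = Σ W_h² (1 − n_h/N_h) s_h²/n_h, with W_h = N_h/N and N = 560:
  stratum 1: (390/560)²·(1 − 67/390)·2.79²/67 = 0.0466686
  stratum 2: (170/560)²·(1 − 6/170)·16.22²/6 = 3.89823
V_st = 3.9449
V_srs = (1 − 73/560)·296.8/73 = 3.53575
Relative efficiency = V_srs / V_st = 3.53575/3.9449 = 0.8963

RE ≈ 0.896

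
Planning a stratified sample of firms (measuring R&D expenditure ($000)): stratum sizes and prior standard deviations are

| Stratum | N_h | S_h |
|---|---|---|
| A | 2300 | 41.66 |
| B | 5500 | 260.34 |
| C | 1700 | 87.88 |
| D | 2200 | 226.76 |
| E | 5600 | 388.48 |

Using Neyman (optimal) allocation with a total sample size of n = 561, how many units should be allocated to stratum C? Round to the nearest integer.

19

Neyman allocation: n_h = n · N_h S_h / Σ N_i S_i, with n = 561.
  stratum A: N_h·S_h = 2300·41.66 = 95818.00
  stratum B: N_h·S_h = 5500·260.34 = 1431870.00
  stratum C: N_h·S_h = 1700·87.88 = 149396.00
  stratum D: N_h·S_h = 2200·226.76 = 498872.00
  stratum E: N_h·S_h = 5600·388.48 = 2175488.00
Σ N_h S_h = 4351444.00
n for stratum C = 561·149396.00/4351444.00 = 19.261 → 19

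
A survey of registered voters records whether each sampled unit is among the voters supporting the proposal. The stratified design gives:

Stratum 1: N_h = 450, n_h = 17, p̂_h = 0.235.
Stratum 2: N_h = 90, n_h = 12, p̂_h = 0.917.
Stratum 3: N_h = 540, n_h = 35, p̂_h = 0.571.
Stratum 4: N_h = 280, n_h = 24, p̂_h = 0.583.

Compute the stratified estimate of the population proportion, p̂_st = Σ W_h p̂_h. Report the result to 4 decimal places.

N = 1360; stratum weights W_h = N_h/N.
p̂_st = Σ W_h p̂_h = (450·0.235 + 90·0.917 + 540·0.571 + 280·0.583)/1360 = 0.48519

p̂_st ≈ 0.4852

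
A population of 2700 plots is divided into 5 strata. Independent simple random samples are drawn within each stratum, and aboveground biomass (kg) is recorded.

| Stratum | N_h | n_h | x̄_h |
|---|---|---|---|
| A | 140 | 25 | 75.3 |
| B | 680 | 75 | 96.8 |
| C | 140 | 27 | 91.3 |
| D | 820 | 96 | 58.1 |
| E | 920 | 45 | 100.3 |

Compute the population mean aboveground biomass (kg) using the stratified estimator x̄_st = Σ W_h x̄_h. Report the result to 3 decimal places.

N = Σ N_h = 2700. Stratum weights W_h = N_h/N.
x̄_st = (140·75.3 + 680·96.8 + 140·91.3 + 820·58.1 + 920·100.3) / 2700 = 84.83926

x̄_st ≈ 84.839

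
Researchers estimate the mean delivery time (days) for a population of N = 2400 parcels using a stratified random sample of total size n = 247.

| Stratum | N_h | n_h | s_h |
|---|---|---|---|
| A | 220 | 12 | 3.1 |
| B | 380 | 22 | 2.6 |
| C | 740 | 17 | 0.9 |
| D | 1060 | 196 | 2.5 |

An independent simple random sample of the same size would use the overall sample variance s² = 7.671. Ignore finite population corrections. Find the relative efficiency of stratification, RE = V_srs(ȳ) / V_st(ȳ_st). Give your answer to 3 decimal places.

RE ≈ 1.233

V̂(ȳ_st) = Σ W_h² s_h²/n_h, with W_h = N_h/N and N = 2400:
  stratum A: (220/2400)²·3.1²/12 = 0.00672922
  stratum B: (380/2400)²·2.6²/22 = 0.00770316
  stratum C: (740/2400)²·0.9²/17 = 0.00452978
  stratum D: (1060/2400)²·2.5²/196 = 0.00622033
V_st = 0.0251825
V_srs = s²/n = 7.671/247 = 0.0310567
Relative efficiency = V_srs / V_st = 0.0310567/0.0251825 = 1.2333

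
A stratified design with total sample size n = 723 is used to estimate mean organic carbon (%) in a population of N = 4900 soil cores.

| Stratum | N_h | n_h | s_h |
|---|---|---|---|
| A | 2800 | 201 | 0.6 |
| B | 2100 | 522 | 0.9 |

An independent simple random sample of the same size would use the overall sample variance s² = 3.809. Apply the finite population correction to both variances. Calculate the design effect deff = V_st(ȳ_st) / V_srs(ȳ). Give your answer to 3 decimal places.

deff ≈ 0.169

V̂(ȳ_st) = Σ W_h² (1 − n_h/N_h) s_h²/n_h, with W_h = N_h/N and N = 4900:
  stratum A: (2800/4900)²·(1 − 201/2800)·0.6²/201 = 0.000542848
  stratum B: (2100/4900)²·(1 − 522/2100)·0.9²/522 = 0.000214165
V_st = 0.000757014
V_srs = (1 − 723/4900)·3.809/723 = 0.00449098
deff = V_st / V_srs = 0.000757014/0.00449098 = 0.1686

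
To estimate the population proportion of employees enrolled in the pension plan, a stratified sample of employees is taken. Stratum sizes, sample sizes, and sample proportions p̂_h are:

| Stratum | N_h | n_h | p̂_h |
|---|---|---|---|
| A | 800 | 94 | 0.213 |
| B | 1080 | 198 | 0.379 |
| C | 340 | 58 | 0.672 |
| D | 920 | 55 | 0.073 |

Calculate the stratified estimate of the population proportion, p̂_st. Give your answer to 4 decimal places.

p̂_st ≈ 0.2788

N = 3140; stratum weights W_h = N_h/N.
p̂_st = Σ W_h p̂_h = (800·0.213 + 1080·0.379 + 340·0.672 + 920·0.073)/3140 = 0.27878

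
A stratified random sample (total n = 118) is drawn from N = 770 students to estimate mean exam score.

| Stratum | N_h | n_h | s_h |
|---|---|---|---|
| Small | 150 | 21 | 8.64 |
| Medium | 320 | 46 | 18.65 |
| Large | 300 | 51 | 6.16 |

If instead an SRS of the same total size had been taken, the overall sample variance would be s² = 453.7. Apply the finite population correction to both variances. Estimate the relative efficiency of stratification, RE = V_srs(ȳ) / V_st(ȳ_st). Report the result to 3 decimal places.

V̂(ȳ_st) = Σ W_h² (1 − n_h/N_h) s_h²/n_h, with W_h = N_h/N and N = 770:
  stratum Small: (150/770)²·(1 − 21/150)·8.64²/21 = 0.116013
  stratum Medium: (320/770)²·(1 − 46/320)·18.65²/46 = 1.1182
  stratum Large: (300/770)²·(1 − 51/300)·6.16²/51 = 0.0937412
V_st = 1.32795
V_srs = (1 − 118/770)·453.7/118 = 3.25569
Relative efficiency = V_srs / V_st = 3.25569/1.32795 = 2.4517

RE ≈ 2.452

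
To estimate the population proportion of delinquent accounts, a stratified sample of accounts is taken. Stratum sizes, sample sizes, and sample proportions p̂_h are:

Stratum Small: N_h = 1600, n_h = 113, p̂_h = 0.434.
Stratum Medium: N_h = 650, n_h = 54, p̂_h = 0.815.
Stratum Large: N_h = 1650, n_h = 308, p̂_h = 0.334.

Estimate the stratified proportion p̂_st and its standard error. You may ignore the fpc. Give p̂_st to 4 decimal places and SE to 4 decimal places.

N = 3900; stratum weights W_h = N_h/N.
p̂_st = Σ W_h p̂_h = (1600·0.434 + 650·0.815 + 1650·0.334)/3900 = 0.45519
V̂(p̂_st) = Σ W_h² p̂_h(1−p̂_h)/(n_h−1):
  stratum Small: (1600/3900)²·0.434·0.566/112 = 0.000369147
  stratum Medium: (650/3900)²·0.815·0.185/53 = 7.90225e-05
  stratum Large: (1650/3900)²·0.334·0.666/307 = 0.000129694
V̂(p̂_st) = 0.000577863; SE = √V̂ = 0.0240388

p̂_st ≈ 0.4552, SE ≈ 0.0240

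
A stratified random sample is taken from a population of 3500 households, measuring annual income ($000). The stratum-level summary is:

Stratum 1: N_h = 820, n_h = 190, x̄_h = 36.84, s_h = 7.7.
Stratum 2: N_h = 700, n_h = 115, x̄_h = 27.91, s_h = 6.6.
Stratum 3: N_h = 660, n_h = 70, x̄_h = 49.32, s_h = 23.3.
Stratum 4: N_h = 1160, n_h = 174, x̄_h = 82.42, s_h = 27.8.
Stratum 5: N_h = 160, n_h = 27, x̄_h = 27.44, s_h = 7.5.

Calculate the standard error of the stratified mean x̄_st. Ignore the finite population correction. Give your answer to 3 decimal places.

SE(x̄_st) ≈ 0.895

V̂(x̄_st) = Σ W_h² s_h²/n_h, with W_h = N_h/N and N = 3500:
  stratum 1: (820/3500)²·7.7²/190 = 0.0171285
  stratum 2: (700/3500)²·6.6²/115 = 0.0151513
  stratum 3: (660/3500)²·23.3²/70 = 0.275782
  stratum 4: (1160/3500)²·27.8²/174 = 0.487888
  stratum 5: (160/3500)²·7.5²/27 = 0.00435374
V̂(x̄_st) = 0.800303
SE(x̄_st) = √0.800303 = 0.894597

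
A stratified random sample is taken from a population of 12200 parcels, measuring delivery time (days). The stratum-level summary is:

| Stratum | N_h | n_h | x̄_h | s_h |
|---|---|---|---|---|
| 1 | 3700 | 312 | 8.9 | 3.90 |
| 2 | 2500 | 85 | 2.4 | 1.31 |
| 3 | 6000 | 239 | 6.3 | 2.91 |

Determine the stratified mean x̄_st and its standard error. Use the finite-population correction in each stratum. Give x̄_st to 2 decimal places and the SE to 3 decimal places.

x̄_st ≈ 6.29, SE ≈ 0.115

x̄_st = Σ W_h x̄_h = (3700·8.9 + 2500·2.4 + 6000·6.3)/12200 = 6.28934
V̂(x̄_st) = Σ W_h² (1 − n_h/N_h) s_h²/n_h, with W_h = N_h/N and N = 12200:
  stratum 1: (3700/12200)²·(1 − 312/3700)·3.90²/312 = 0.00410582
  stratum 2: (2500/12200)²·(1 − 85/2500)·1.31²/85 = 0.000818957
  stratum 3: (6000/12200)²·(1 − 239/6000)·2.91²/239 = 0.00822844
V̂(x̄_st) = 0.0131532
SE(x̄_st) = √0.0131532 = 0.114687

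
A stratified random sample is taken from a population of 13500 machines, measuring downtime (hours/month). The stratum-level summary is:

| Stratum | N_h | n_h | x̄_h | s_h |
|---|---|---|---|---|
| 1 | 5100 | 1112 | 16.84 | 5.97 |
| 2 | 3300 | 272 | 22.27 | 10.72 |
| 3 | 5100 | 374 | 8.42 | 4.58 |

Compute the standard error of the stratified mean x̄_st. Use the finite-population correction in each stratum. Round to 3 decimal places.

V̂(x̄_st) = Σ W_h² (1 − n_h/N_h) s_h²/n_h, with W_h = N_h/N and N = 13500:
  stratum 1: (5100/13500)²·(1 − 1112/5100)·5.97²/1112 = 0.00357686
  stratum 2: (3300/13500)²·(1 − 272/3300)·10.72²/272 = 0.0231645
  stratum 3: (5100/13500)²·(1 − 374/5100)·4.58²/374 = 0.00741747
V̂(x̄_st) = 0.0341588
SE(x̄_st) = √0.0341588 = 0.184821

SE(x̄_st) ≈ 0.185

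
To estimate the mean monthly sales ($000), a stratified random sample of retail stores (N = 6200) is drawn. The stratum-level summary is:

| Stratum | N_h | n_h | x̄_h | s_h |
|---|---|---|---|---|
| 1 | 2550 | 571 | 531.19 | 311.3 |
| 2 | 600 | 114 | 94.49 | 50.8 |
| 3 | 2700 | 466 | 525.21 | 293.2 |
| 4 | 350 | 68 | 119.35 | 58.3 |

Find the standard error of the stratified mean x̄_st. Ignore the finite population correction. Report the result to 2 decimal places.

SE(x̄_st) ≈ 8.00

V̂(x̄_st) = Σ W_h² s_h²/n_h, with W_h = N_h/N and N = 6200:
  stratum 1: (2550/6200)²·311.3²/571 = 28.7091
  stratum 2: (600/6200)²·50.8²/114 = 0.212003
  stratum 3: (2700/6200)²·293.2²/466 = 34.9853
  stratum 4: (350/6200)²·58.3²/68 = 0.159287
V̂(x̄_st) = 64.0657
SE(x̄_st) = √64.0657 = 8.00411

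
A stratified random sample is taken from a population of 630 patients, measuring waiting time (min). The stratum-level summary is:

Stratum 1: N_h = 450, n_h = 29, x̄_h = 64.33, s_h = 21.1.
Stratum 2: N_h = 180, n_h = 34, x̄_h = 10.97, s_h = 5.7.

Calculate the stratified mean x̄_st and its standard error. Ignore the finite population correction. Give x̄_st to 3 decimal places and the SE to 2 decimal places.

x̄_st ≈ 49.084, SE ≈ 2.81

x̄_st = Σ W_h x̄_h = (450·64.33 + 180·10.97)/630 = 49.08429
V̂(x̄_st) = Σ W_h² s_h²/n_h, with W_h = N_h/N and N = 630:
  stratum 1: (450/630)²·21.1²/29 = 7.83269
  stratum 2: (180/630)²·5.7²/34 = 0.0780072
V̂(x̄_st) = 7.9107
SE(x̄_st) = √7.9107 = 2.8126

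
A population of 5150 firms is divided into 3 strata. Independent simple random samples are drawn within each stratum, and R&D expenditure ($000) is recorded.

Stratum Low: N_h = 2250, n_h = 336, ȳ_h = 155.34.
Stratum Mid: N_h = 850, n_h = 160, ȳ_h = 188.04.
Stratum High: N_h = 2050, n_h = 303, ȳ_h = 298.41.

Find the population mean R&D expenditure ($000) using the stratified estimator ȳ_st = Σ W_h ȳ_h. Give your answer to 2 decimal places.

ȳ_st ≈ 217.69

N = Σ N_h = 5150. Stratum weights W_h = N_h/N.
ȳ_st = (2250·155.34 + 850·188.04 + 2050·298.41) / 5150 = 217.6873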